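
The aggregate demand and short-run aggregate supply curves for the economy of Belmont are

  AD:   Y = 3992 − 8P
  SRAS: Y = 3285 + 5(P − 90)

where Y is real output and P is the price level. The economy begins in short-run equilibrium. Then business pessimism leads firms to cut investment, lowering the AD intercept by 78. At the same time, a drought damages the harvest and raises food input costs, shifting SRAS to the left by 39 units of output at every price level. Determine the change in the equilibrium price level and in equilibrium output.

After both shocks: AD is Y = 3914 − 8P and SRAS is Y = 2796 + 5P.
Setting them equal: 1118 = 13P, so P = 86.
Y = 3914 − 8·86 = 3226.
Initially P = 89, Y = 3280, so ΔP = -3 and ΔY = -54.

ΔP = -3, ΔY = -54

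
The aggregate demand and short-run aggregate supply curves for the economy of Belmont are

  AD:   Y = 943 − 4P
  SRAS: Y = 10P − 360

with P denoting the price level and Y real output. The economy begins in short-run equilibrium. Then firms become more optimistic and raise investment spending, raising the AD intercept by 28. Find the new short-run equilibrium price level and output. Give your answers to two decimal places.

P = 95.07, Y = 590.71

This is a positive demand shock: AD shifts right.
New AD: Y = 971 − 4P.
Set AD = SRAS: 971 − 4P = 10P − 360, so 1331 = 14P and P = 95.07.
Substituting into AD, Y = 590.71.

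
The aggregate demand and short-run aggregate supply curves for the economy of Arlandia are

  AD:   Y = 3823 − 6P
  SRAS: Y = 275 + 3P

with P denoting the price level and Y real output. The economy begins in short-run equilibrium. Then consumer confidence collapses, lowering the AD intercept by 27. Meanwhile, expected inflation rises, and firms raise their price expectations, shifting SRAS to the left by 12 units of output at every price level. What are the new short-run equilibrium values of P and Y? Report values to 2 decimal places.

P = 392.56, Y = 1440.67

After both shocks: AD is Y = 3796 − 6P and SRAS is Y = 263 + 3P.
Setting them equal: 3533 = 9P, so P = 392.56.
Substituting into AD, Y = 1440.67.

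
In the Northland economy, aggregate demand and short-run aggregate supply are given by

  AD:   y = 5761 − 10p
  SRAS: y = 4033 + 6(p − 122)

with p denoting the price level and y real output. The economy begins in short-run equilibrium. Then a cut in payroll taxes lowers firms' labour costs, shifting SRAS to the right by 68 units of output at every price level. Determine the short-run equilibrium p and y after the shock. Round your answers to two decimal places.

This is a positive supply shock: SRAS shifts right.
New SRAS: y = 3369 + 6p.
Set AD = SRAS: 5761 − 10p = 3369 + 6p, so 2392 = 16p and p = 149.50.
Substituting into AD, y = 4266.00.

p = 149.50, y = 4266.00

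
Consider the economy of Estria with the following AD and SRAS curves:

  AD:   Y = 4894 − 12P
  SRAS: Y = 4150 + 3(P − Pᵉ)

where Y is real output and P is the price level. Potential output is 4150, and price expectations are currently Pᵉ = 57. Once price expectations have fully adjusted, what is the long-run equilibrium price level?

Long-run P = 62

Short run: with Pᵉ = 57, SRAS is Y = 3979 + 3P. Setting AD = SRAS gives 915 = 15P, so P = 61 and Y = 4894 − 12·61 = 4162.
Output 4162 is above potential 4150, so over time expected prices rise and SRAS shifts left until Y returns to 4150.
Long run: Y = 4150 on the AD curve gives 4150 = 4894 − 12P, so P = 62.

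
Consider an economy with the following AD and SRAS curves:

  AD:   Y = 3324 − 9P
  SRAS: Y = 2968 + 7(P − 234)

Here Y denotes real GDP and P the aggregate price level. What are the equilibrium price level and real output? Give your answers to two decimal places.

Write SRAS as Y = 2968 + 7P − 1638 = 1330 + 7P.
Set AD = SRAS: 3324 − 9P = 1330 + 7P, so 1994 = 16P and P = 124.63.
Substituting into AD, Y = 3324 − 9P = 2202.38.

P = 124.63, Y = 2202.38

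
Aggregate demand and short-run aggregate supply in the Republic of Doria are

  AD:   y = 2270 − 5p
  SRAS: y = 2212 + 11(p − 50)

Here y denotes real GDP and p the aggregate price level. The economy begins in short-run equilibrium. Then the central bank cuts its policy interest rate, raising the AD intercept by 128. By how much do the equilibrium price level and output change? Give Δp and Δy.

Δp = +8, Δy = +88

This is a positive demand shock: AD shifts right.
New AD: y = 2398 − 5p.
SRAS can be written y = 1662 + 11p.
Set AD = SRAS: 2398 − 5p = 1662 + 11p, so 736 = 16p and p = 46.
y = 2398 − 5·46 = 2168.
Initially p = 38, y = 2080, so Δp = +8 and Δy = +88.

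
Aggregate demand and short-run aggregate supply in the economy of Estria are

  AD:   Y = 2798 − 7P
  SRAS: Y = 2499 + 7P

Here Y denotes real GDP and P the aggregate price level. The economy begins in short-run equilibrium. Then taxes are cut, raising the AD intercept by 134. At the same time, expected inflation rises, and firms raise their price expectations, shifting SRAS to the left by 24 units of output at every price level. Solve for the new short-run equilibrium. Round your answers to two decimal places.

After both shocks: AD is Y = 2932 − 7P and SRAS is Y = 2475 + 7P.
Setting them equal: 457 = 14P, so P = 32.64.
Substituting into AD, Y = 2703.50.

P = 32.64, Y = 2703.50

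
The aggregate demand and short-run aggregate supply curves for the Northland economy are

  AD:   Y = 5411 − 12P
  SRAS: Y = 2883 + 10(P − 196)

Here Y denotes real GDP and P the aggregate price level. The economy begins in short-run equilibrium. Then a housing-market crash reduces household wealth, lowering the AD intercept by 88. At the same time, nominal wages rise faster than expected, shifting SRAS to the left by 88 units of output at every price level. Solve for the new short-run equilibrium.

P = 204, Y = 2875

After both shocks: AD is Y = 5323 − 12P and SRAS is Y = 835 + 10P.
Setting them equal: 4488 = 22P, so P = 204.
Y = 5323 − 12·204 = 2875.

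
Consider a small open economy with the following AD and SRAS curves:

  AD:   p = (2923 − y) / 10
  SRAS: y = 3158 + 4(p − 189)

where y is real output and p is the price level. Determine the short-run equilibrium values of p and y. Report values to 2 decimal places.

p = 37.21, y = 2550.86

Write SRAS as y = 3158 + 4p − 756 = 2402 + 4p.
Rearrange AD to y = 2923 − 10p.
Set AD = SRAS: 2923 − 10p = 2402 + 4p, so 521 = 14p and p = 37.21.
Substituting into AD, y = 2923 − 10p = 2550.86.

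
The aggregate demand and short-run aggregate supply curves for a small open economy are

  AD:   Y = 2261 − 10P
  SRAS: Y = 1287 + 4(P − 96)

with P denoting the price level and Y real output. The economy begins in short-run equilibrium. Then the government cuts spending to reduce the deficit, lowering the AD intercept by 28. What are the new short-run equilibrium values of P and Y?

P = 95, Y = 1283

This is a negative demand shock: AD shifts left.
New AD: Y = 2233 − 10P.
SRAS can be written Y = 903 + 4P.
Set AD = SRAS: 2233 − 10P = 903 + 4P, so 1330 = 14P and P = 95.
Y = 2233 − 10·95 = 1283.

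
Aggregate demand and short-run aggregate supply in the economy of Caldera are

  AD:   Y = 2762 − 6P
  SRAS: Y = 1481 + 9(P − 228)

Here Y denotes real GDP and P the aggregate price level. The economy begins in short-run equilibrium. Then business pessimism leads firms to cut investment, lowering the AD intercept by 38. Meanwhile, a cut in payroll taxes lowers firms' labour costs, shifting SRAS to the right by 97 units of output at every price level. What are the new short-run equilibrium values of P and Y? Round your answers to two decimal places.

After both shocks: AD is Y = 2724 − 6P and SRAS is Y = 9P − 474.
Setting them equal: 3198 = 15P, so P = 213.20.
Substituting into AD, Y = 1444.80.

P = 213.20, Y = 1444.80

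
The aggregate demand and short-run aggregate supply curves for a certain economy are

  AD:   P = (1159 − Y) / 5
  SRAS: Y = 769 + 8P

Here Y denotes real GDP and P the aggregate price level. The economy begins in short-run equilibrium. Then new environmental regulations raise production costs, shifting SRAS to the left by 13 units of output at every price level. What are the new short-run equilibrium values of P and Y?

This is a negative supply shock: SRAS shifts left.
New SRAS: Y = 756 + 8P.
Set AD = SRAS: 1159 − 5P = 756 + 8P, so 403 = 13P and P = 31.
Y = 1159 − 5·31 = 1004.

P = 31, Y = 1004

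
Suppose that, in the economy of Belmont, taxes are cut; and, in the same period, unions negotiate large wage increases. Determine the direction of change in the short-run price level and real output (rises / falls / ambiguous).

The first event is a positive demand shock: AD shifts right, which by itself pushes P up and Y up.
The second is an adverse supply shock: SRAS shifts left, which by itself pushes P up and Y down.
Both shocks push P up, so P rises. The two shocks push Y in opposite directions, so the effect on Y is ambiguous.

Price level: rises; output: ambiguous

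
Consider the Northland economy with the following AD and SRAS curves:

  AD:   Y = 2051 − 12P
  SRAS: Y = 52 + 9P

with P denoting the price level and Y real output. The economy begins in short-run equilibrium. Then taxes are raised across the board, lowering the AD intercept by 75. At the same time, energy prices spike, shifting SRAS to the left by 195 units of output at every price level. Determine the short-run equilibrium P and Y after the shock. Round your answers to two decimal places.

After both shocks: AD is Y = 1976 − 12P and SRAS is Y = 9P − 143.
Setting them equal: 2119 = 21P, so P = 100.90.
Substituting into AD, Y = 765.14.

P = 100.90, Y = 765.14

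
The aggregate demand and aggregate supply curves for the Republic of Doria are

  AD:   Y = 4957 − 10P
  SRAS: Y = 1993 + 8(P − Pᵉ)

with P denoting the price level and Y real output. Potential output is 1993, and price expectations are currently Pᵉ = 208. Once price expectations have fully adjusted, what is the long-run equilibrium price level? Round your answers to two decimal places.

Short run: with Pᵉ = 208, SRAS is Y = 329 + 8P. Setting AD = SRAS gives 4628 = 18P, so P = 257.11 and Y = 4957 − 10P = 2385.89.
Output 2385.89 is above potential 1993, so over time expected prices rise and SRAS shifts left until Y returns to 1993.
Long run: Y = 1993 on the AD curve gives 1993 = 4957 − 10P, so P = 296.40.

Long-run P = 296.40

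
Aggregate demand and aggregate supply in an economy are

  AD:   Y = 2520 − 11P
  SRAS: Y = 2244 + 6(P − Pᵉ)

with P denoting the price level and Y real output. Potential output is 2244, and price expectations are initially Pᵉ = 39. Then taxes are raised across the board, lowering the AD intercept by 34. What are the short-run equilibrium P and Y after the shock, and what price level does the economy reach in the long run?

AD shifts left: new AD is Y = 2486 − 11P. With Pᵉ = 39, SRAS is Y = 2010 + 6P.
Short run: 2486 − 11P = 2010 + 6P gives 476 = 17P, so P = 28 and Y = 2486 − 11·28 = 2178.
Y = 2178 is below potential 2244; expectations adjust and SRAS shifts right until Y = 2244.
Long run: on the new AD curve, 2244 = 2486 − 11P gives P = 22.

Short run: P = 28, Y = 2178. Long run: P = 22.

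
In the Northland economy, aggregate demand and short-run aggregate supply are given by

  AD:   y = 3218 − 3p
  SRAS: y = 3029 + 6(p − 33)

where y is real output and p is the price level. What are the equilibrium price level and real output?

p = 43, y = 3089

Write SRAS as y = 3029 + 6p − 198 = 2831 + 6p.
Set AD = SRAS: 3218 − 3p = 2831 + 6p, so 387 = 9p and p = 43.
Then y = 3218 − 3·43 = 3089.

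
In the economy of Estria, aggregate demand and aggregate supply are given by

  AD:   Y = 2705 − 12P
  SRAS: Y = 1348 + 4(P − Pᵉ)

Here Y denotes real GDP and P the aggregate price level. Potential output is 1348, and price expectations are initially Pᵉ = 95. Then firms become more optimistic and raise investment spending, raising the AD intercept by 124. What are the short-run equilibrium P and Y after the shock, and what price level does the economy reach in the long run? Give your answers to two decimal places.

Short run: P = 116.31, Y = 1433.25. Long run: P = 123.42.

AD shifts right: new AD is Y = 2829 − 12P. With Pᵉ = 95, SRAS is Y = 968 + 4P.
Short run: 2829 − 12P = 968 + 4P gives 1861 = 16P, so P = 116.31 and Y = 2829 − 12P = 1433.25.
Y = 1433.25 is above potential 1348; expectations adjust and SRAS shifts left until Y = 1348.
Long run: on the new AD curve, 1348 = 2829 − 12P gives P = 123.42.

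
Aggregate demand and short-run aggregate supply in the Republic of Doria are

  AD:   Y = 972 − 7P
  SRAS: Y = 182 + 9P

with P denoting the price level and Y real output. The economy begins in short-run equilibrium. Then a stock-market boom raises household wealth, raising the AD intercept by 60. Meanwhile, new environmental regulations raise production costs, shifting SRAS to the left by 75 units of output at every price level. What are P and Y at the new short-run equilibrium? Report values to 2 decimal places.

After both shocks: AD is Y = 1032 − 7P and SRAS is Y = 107 + 9P.
Setting them equal: 925 = 16P, so P = 57.81.
Substituting into AD, Y = 627.31.

P = 57.81, Y = 627.31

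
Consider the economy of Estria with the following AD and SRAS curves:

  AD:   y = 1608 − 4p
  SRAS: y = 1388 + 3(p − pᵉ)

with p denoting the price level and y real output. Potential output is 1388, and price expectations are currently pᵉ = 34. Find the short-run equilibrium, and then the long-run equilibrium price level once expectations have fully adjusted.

Short run: p = 46, y = 1424. Long run: p = 55.

Short run: with pᵉ = 34, SRAS is y = 1286 + 3p. Setting AD = SRAS gives 322 = 7p, so p = 46 and y = 1608 − 4·46 = 1424.
Output 1424 is above potential 1388, so over time expected prices rise and SRAS shifts left until y returns to 1388.
Long run: y = 1388 on the AD curve gives 1388 = 1608 − 4p, so p = 55.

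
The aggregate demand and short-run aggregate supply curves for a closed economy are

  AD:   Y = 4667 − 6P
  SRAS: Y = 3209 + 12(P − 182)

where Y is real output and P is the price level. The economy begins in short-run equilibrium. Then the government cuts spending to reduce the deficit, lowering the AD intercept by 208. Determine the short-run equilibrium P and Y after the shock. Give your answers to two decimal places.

This is a negative demand shock: AD shifts left.
New AD: Y = 4459 − 6P.
SRAS can be written Y = 1025 + 12P.
Set AD = SRAS: 4459 − 6P = 1025 + 12P, so 3434 = 18P and P = 190.78.
Substituting into AD, Y = 3314.33.

P = 190.78, Y = 3314.33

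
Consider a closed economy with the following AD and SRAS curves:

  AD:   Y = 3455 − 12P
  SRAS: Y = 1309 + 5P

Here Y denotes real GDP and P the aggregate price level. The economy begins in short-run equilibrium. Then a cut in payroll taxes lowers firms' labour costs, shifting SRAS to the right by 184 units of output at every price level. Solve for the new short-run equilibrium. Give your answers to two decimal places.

This is a positive supply shock: SRAS shifts right.
New SRAS: Y = 1493 + 5P.
Set AD = SRAS: 3455 − 12P = 1493 + 5P, so 1962 = 17P and P = 115.41.
Substituting into AD, Y = 2070.06.

P = 115.41, Y = 2070.06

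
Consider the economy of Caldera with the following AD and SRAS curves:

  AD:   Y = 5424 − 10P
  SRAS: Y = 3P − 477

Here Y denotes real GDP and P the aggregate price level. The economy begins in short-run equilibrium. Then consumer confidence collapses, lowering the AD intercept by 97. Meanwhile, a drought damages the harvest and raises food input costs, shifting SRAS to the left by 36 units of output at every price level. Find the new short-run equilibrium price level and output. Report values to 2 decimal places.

After both shocks: AD is Y = 5327 − 10P and SRAS is Y = 3P − 513.
Setting them equal: 5840 = 13P, so P = 449.23.
Substituting into AD, Y = 834.69.

P = 449.23, Y = 834.69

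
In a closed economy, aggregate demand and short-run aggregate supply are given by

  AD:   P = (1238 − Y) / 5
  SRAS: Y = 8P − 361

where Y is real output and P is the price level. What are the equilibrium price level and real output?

Rearrange AD to Y = 1238 − 5P.
Set AD = SRAS: 1238 − 5P = 8P − 361, so 1599 = 13P and P = 123.
Then Y = 1238 − 5·123 = 623.

P = 123, Y = 623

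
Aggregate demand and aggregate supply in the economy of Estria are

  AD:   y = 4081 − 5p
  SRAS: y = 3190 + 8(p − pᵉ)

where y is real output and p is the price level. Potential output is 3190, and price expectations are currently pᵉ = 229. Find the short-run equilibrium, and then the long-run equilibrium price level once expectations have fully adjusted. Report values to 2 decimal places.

Short run: with pᵉ = 229, SRAS is y = 1358 + 8p. Setting AD = SRAS gives 2723 = 13p, so p = 209.46 and y = 4081 − 5p = 3033.69.
Output 3033.69 is below potential 3190, so over time expected prices fall and SRAS shifts right until y returns to 3190.
Long run: y = 3190 on the AD curve gives 3190 = 4081 − 5p, so p = 178.20.

Short run: p = 209.46, y = 3033.69. Long run: p = 178.20.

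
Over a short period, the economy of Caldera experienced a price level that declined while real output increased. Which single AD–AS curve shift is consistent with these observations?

SRAS shifted right

P fell and Y rose. An AD shift moves P and Y in the same direction; an SRAS shift moves them in opposite directions.
Here P and Y moved in opposite directions, so the SRAS curve shifted.
Since Y rose, SRAS shifted right.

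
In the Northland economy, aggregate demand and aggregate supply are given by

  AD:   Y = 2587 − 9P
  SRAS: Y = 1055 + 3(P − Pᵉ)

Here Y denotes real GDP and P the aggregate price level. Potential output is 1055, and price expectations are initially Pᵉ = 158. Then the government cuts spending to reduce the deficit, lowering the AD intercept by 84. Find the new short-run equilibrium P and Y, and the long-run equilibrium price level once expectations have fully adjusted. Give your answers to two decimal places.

Short run: P = 160.17, Y = 1061.50. Long run: P = 160.89.

AD shifts left: new AD is Y = 2503 − 9P. With Pᵉ = 158, SRAS is Y = 581 + 3P.
Short run: 2503 − 9P = 581 + 3P gives 1922 = 12P, so P = 160.17 and Y = 2503 − 9P = 1061.50.
Y = 1061.50 is above potential 1055; expectations adjust and SRAS shifts left until Y = 1055.
Long run: on the new AD curve, 1055 = 2503 − 9P gives P = 160.89.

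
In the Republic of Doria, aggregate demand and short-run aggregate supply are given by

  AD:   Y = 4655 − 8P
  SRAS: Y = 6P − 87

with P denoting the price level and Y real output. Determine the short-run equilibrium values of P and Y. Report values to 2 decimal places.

Set AD = SRAS: 4655 − 8P = 6P − 87, so 4742 = 14P and P = 338.71.
Substituting into AD, Y = 4655 − 8P = 1945.29.

P = 338.71, Y = 1945.29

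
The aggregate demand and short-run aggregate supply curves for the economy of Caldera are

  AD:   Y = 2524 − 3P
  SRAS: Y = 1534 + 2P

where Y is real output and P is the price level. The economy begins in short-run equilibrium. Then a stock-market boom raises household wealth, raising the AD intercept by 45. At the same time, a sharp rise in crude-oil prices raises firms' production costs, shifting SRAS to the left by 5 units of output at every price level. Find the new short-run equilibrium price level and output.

After both shocks: AD is Y = 2569 − 3P and SRAS is Y = 1529 + 2P.
Setting them equal: 1040 = 5P, so P = 208.
Y = 2569 − 3·208 = 1945.

P = 208, Y = 1945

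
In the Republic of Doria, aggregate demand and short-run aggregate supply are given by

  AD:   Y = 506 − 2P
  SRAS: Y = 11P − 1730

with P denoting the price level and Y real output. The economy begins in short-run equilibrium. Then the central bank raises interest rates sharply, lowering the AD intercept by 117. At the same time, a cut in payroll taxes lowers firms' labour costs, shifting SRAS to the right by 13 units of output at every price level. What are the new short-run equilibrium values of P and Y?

After both shocks: AD is Y = 389 − 2P and SRAS is Y = 11P − 1717.
Setting them equal: 2106 = 13P, so P = 162.
Y = 389 − 2·162 = 65.

P = 162, Y = 65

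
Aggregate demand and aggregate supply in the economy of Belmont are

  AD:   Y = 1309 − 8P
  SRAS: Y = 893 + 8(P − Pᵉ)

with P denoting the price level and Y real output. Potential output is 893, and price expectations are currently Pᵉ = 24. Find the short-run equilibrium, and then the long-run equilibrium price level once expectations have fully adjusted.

Short run: with Pᵉ = 24, SRAS is Y = 701 + 8P. Setting AD = SRAS gives 608 = 16P, so P = 38 and Y = 1309 − 8·38 = 1005.
Output 1005 is above potential 893, so over time expected prices rise and SRAS shifts left until Y returns to 893.
Long run: Y = 893 on the AD curve gives 893 = 1309 − 8P, so P = 52.

Short run: P = 38, Y = 1005. Long run: P = 52.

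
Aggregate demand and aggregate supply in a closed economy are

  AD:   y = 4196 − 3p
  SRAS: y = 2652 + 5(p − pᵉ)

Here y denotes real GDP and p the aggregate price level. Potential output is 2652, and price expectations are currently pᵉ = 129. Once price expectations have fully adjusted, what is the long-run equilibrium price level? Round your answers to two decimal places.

Short run: with pᵉ = 129, SRAS is y = 2007 + 5p. Setting AD = SRAS gives 2189 = 8p, so p = 273.63 and y = 4196 − 3p = 3375.13.
Output 3375.13 is above potential 2652, so over time expected prices rise and SRAS shifts left until y returns to 2652.
Long run: y = 2652 on the AD curve gives 2652 = 4196 − 3p, so p = 514.67.

Long-run p = 514.67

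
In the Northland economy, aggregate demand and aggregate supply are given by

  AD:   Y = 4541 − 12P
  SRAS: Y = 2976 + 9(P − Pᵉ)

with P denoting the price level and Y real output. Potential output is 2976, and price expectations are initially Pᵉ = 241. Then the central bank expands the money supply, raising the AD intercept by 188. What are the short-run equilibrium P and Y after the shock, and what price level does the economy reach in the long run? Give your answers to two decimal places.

Short run: P = 186.76, Y = 2487.86. Long run: P = 146.08.

AD shifts right: new AD is Y = 4729 − 12P. With Pᵉ = 241, SRAS is Y = 807 + 9P.
Short run: 4729 − 12P = 807 + 9P gives 3922 = 21P, so P = 186.76 and Y = 4729 − 12P = 2487.86.
Y = 2487.86 is below potential 2976; expectations adjust and SRAS shifts right until Y = 2976.
Long run: on the new AD curve, 2976 = 4729 − 12P gives P = 146.08.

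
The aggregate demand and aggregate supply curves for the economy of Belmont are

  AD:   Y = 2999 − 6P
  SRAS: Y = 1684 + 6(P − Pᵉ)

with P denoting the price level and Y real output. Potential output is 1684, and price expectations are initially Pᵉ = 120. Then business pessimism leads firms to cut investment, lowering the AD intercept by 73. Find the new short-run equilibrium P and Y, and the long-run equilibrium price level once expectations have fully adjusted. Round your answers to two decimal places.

AD shifts left: new AD is Y = 2926 − 6P. With Pᵉ = 120, SRAS is Y = 964 + 6P.
Short run: 2926 − 6P = 964 + 6P gives 1962 = 12P, so P = 163.50 and Y = 2926 − 6P = 1945.00.
Y = 1945.00 is above potential 1684; expectations adjust and SRAS shifts left until Y = 1684.
Long run: on the new AD curve, 1684 = 2926 − 6P gives P = 207.00.

Short run: P = 163.50, Y = 1945.00. Long run: P = 207.00.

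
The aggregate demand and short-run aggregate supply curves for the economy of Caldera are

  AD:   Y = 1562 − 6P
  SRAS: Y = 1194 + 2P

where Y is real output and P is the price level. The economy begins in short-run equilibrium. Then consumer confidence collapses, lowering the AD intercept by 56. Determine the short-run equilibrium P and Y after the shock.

P = 39, Y = 1272

This is a negative demand shock: AD shifts left.
New AD: Y = 1506 − 6P.
Set AD = SRAS: 1506 − 6P = 1194 + 2P, so 312 = 8P and P = 39.
Y = 1506 − 6·39 = 1272.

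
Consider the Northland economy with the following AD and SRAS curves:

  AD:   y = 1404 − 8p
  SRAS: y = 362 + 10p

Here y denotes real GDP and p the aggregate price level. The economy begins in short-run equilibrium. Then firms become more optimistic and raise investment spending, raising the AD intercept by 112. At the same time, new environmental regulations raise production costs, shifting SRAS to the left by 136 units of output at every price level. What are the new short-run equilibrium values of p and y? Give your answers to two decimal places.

After both shocks: AD is y = 1516 − 8p and SRAS is y = 226 + 10p.
Setting them equal: 1290 = 18p, so p = 71.67.
Substituting into AD, y = 942.67.

p = 71.67, y = 942.67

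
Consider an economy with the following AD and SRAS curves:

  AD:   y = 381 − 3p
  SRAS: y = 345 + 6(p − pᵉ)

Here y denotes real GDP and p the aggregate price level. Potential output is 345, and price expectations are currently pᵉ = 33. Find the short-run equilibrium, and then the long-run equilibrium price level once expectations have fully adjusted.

Short run: with pᵉ = 33, SRAS is y = 147 + 6p. Setting AD = SRAS gives 234 = 9p, so p = 26 and y = 381 − 3·26 = 303.
Output 303 is below potential 345, so over time expected prices fall and SRAS shifts right until y returns to 345.
Long run: y = 345 on the AD curve gives 345 = 381 − 3p, so p = 12.

Short run: p = 26, y = 303. Long run: p = 12.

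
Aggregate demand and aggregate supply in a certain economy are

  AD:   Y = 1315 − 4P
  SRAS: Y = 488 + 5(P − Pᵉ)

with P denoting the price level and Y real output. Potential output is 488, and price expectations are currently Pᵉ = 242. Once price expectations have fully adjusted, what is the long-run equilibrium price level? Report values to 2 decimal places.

Short run: with Pᵉ = 242, SRAS is Y = 5P − 722. Setting AD = SRAS gives 2037 = 9P, so P = 226.33 and Y = 1315 − 4P = 409.67.
Output 409.67 is below potential 488, so over time expected prices fall and SRAS shifts right until Y returns to 488.
Long run: Y = 488 on the AD curve gives 488 = 1315 − 4P, so P = 206.75.

Long-run P = 206.75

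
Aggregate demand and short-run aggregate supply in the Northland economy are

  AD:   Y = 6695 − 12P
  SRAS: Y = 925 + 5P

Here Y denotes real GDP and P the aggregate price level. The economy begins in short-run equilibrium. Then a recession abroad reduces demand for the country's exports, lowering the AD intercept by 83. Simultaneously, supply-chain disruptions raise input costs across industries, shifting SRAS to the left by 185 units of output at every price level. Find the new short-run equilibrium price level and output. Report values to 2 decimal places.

P = 345.41, Y = 2467.06

After both shocks: AD is Y = 6612 − 12P and SRAS is Y = 740 + 5P.
Setting them equal: 5872 = 17P, so P = 345.41.
Substituting into AD, Y = 2467.06.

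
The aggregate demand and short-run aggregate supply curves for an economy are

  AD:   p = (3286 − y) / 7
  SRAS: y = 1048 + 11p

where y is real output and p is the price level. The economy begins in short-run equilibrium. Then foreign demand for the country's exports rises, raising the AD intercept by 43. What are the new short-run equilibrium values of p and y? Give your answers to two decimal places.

p = 126.72, y = 2441.94

This is a positive demand shock: AD shifts right.
New AD: y = 3329 − 7p.
Set AD = SRAS: 3329 − 7p = 1048 + 11p, so 2281 = 18p and p = 126.72.
Substituting into AD, y = 2441.94.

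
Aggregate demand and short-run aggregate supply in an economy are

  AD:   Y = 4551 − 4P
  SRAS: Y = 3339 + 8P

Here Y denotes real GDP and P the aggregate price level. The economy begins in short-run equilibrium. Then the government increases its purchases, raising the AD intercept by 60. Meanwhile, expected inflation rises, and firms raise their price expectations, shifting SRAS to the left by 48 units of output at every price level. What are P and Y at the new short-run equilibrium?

P = 110, Y = 4171

After both shocks: AD is Y = 4611 − 4P and SRAS is Y = 3291 + 8P.
Setting them equal: 1320 = 12P, so P = 110.
Y = 4611 − 4·110 = 4171.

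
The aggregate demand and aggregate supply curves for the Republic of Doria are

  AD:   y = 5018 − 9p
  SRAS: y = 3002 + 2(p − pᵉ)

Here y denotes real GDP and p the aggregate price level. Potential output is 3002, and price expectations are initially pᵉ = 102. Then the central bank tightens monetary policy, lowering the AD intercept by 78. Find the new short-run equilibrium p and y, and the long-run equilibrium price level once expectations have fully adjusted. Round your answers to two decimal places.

AD shifts left: new AD is y = 4940 − 9p. With pᵉ = 102, SRAS is y = 2798 + 2p.
Short run: 4940 − 9p = 2798 + 2p gives 2142 = 11p, so p = 194.73 and y = 4940 − 9p = 3187.45.
y = 3187.45 is above potential 3002; expectations adjust and SRAS shifts left until y = 3002.
Long run: on the new AD curve, 3002 = 4940 − 9p gives p = 215.33.

Short run: p = 194.73, y = 3187.45. Long run: p = 215.33.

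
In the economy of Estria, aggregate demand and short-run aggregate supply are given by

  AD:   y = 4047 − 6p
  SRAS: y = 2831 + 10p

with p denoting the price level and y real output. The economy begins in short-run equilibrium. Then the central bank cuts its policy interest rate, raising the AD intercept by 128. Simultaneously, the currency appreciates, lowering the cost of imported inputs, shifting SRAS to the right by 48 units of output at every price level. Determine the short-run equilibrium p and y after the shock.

p = 81, y = 3689

After both shocks: AD is y = 4175 − 6p and SRAS is y = 2879 + 10p.
Setting them equal: 1296 = 16p, so p = 81.
y = 4175 − 6·81 = 3689.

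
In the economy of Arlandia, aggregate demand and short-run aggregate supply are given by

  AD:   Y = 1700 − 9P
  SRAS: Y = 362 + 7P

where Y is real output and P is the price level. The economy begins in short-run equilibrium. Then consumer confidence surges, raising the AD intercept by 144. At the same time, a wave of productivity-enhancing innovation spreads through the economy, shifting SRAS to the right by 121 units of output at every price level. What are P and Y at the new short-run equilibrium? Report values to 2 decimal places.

P = 85.06, Y = 1078.44

After both shocks: AD is Y = 1844 − 9P and SRAS is Y = 483 + 7P.
Setting them equal: 1361 = 16P, so P = 85.06.
Substituting into AD, Y = 1078.44.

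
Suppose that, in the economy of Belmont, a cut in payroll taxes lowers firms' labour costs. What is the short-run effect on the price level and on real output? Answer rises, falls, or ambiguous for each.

Price level: falls; output: rises

This is a favourable supply shock: SRAS shifts right.
Moving along the downward-sloping AD curve, P falls and Y rises.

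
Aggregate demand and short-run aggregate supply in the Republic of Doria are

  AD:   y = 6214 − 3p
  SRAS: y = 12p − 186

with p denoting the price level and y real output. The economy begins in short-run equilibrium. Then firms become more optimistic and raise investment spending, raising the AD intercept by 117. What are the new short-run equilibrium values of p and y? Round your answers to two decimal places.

p = 434.47, y = 5027.60

This is a positive demand shock: AD shifts right.
New AD: y = 6331 − 3p.
Set AD = SRAS: 6331 − 3p = 12p − 186, so 6517 = 15p and p = 434.47.
Substituting into AD, y = 5027.60.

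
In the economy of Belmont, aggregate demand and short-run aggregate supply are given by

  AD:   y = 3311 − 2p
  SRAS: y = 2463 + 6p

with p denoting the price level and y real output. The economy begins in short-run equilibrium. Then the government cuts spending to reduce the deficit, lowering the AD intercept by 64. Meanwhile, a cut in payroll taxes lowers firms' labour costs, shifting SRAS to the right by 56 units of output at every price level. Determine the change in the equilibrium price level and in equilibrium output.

Δp = -15, Δy = -34

After both shocks: AD is y = 3247 − 2p and SRAS is y = 2519 + 6p.
Setting them equal: 728 = 8p, so p = 91.
y = 3247 − 2·91 = 3065.
Initially p = 106, y = 3099, so Δp = -15 and Δy = -34.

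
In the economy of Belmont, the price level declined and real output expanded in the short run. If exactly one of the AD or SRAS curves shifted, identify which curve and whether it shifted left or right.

SRAS shifted right

P fell and Y rose. An AD shift moves P and Y in the same direction; an SRAS shift moves them in opposite directions.
Here P and Y moved in opposite directions, so the SRAS curve shifted.
Since Y rose, SRAS shifted right.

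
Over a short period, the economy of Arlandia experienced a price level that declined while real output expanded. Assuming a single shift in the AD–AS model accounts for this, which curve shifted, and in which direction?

SRAS shifted right

P fell and Y rose. An AD shift moves P and Y in the same direction; an SRAS shift moves them in opposite directions.
Here P and Y moved in opposite directions, so the SRAS curve shifted.
Since Y rose, SRAS shifted right.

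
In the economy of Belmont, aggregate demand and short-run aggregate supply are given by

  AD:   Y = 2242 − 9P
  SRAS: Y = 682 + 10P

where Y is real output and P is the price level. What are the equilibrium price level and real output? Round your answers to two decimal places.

P = 82.11, Y = 1503.05

Set AD = SRAS: 2242 − 9P = 682 + 10P, so 1560 = 19P and P = 82.11.
Substituting into AD, Y = 2242 − 9P = 1503.05.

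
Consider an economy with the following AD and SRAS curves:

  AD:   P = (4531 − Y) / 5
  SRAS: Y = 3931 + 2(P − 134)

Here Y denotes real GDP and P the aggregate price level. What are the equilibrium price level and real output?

Write SRAS as Y = 3931 + 2P − 268 = 3663 + 2P.
Rearrange AD to Y = 4531 − 5P.
Set AD = SRAS: 4531 − 5P = 3663 + 2P, so 868 = 7P and P = 124.
Then Y = 4531 − 5·124 = 3911.

P = 124, Y = 3911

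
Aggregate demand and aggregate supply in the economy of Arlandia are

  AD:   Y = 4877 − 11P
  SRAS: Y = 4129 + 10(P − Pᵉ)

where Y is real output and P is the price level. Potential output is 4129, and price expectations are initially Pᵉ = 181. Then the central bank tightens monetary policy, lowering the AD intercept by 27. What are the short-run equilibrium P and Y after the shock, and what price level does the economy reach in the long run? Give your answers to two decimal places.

Short run: P = 120.52, Y = 3524.24. Long run: P = 65.55.

AD shifts left: new AD is Y = 4850 − 11P. With Pᵉ = 181, SRAS is Y = 2319 + 10P.
Short run: 4850 − 11P = 2319 + 10P gives 2531 = 21P, so P = 120.52 and Y = 4850 − 11P = 3524.24.
Y = 3524.24 is below potential 4129; expectations adjust and SRAS shifts right until Y = 4129.
Long run: on the new AD curve, 4129 = 4850 − 11P gives P = 65.55.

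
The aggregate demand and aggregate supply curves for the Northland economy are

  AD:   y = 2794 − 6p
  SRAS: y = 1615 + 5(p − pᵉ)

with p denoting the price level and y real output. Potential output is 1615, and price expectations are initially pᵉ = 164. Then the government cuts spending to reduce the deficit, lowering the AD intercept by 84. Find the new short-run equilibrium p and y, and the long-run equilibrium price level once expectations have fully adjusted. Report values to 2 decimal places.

AD shifts left: new AD is y = 2710 − 6p. With pᵉ = 164, SRAS is y = 795 + 5p.
Short run: 2710 − 6p = 795 + 5p gives 1915 = 11p, so p = 174.09 and y = 2710 − 6p = 1665.45.
y = 1665.45 is above potential 1615; expectations adjust and SRAS shifts left until y = 1615.
Long run: on the new AD curve, 1615 = 2710 − 6p gives p = 182.50.

Short run: p = 174.09, y = 1665.45. Long run: p = 182.50.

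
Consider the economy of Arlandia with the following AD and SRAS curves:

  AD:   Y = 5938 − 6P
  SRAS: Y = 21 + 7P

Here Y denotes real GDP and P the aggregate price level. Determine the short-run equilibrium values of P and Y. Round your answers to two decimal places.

P = 455.15, Y = 3207.08

Set AD = SRAS: 5938 − 6P = 21 + 7P, so 5917 = 13P and P = 455.15.
Substituting into AD, Y = 5938 − 6P = 3207.08.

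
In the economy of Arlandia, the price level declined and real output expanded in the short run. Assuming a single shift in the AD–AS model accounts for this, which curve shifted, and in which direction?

P fell and Y rose. An AD shift moves P and Y in the same direction; an SRAS shift moves them in opposite directions.
Here P and Y moved in opposite directions, so the SRAS curve shifted.
Since Y rose, SRAS shifted right.

SRAS shifted right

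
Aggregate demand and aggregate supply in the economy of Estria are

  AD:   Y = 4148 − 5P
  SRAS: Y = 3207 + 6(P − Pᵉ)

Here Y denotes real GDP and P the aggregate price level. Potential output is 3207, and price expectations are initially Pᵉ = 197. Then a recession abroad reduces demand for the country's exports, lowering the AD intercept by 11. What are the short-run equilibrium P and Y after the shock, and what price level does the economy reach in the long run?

Short run: P = 192, Y = 3177. Long run: P = 186.

AD shifts left: new AD is Y = 4137 − 5P. With Pᵉ = 197, SRAS is Y = 2025 + 6P.
Short run: 4137 − 5P = 2025 + 6P gives 2112 = 11P, so P = 192 and Y = 4137 − 5·192 = 3177.
Y = 3177 is below potential 3207; expectations adjust and SRAS shifts right until Y = 3207.
Long run: on the new AD curve, 3207 = 4137 − 5P gives P = 186.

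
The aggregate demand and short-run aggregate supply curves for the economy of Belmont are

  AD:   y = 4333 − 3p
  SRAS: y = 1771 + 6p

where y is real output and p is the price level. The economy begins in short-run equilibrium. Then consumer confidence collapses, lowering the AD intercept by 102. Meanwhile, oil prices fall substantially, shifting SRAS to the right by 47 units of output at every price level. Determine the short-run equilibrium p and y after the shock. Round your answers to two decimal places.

p = 268.11, y = 3426.67

After both shocks: AD is y = 4231 − 3p and SRAS is y = 1818 + 6p.
Setting them equal: 2413 = 9p, so p = 268.11.
Substituting into AD, y = 3426.67.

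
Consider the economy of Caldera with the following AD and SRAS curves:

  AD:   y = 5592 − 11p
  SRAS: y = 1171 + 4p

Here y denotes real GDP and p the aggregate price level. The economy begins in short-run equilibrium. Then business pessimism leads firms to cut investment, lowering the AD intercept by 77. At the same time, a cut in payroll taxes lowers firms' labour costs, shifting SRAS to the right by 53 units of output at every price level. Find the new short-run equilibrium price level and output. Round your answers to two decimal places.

p = 286.07, y = 2368.27

After both shocks: AD is y = 5515 − 11p and SRAS is y = 1224 + 4p.
Setting them equal: 4291 = 15p, so p = 286.07.
Substituting into AD, y = 2368.27.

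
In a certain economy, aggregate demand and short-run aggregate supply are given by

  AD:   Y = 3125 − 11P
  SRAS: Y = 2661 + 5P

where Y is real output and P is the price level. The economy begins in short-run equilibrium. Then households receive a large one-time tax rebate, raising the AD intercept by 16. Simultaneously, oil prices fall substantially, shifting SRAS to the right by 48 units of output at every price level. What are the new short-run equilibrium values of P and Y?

P = 27, Y = 2844

After both shocks: AD is Y = 3141 − 11P and SRAS is Y = 2709 + 5P.
Setting them equal: 432 = 16P, so P = 27.
Y = 3141 − 11·27 = 2844.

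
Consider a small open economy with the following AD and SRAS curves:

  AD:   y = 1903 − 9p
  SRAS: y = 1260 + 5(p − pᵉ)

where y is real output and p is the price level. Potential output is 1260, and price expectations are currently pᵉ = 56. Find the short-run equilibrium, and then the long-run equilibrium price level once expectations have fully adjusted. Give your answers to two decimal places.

Short run: p = 65.93, y = 1309.64. Long run: p = 71.44.

Short run: with pᵉ = 56, SRAS is y = 980 + 5p. Setting AD = SRAS gives 923 = 14p, so p = 65.93 and y = 1903 − 9p = 1309.64.
Output 1309.64 is above potential 1260, so over time expected prices rise and SRAS shifts left until y returns to 1260.
Long run: y = 1260 on the AD curve gives 1260 = 1903 − 9p, so p = 71.44.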